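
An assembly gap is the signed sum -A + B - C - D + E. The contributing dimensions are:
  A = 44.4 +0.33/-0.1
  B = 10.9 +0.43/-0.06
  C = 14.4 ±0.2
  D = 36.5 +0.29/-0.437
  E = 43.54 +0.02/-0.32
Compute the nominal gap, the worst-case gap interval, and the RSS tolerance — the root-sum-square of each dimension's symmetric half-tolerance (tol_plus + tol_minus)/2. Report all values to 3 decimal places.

nominal=-40.860 wc=[-42.060,-39.673] rss=0.554

Stack each dimension's contribution:
  -A: nom -44.400 → Σnom=-44.400; wc +0.100/-0.330 → slack +0.100/-0.330; half-tol=0.215, Σhalf²=0.046225
  +B: nom +10.900 → Σnom=-33.500; wc +0.430/-0.060 → slack +0.530/-0.390; half-tol=0.245, Σhalf²=0.106250
  -C: nom -14.400 → Σnom=-47.900; wc +0.200/-0.200 → slack +0.730/-0.590; half-tol=0.200, Σhalf²=0.146250
  -D: nom -36.500 → Σnom=-84.400; wc +0.437/-0.290 → slack +1.167/-0.880; half-tol=0.363, Σhalf²=0.278382
  +E: nom +43.540 → Σnom=-40.860; wc +0.020/-0.320 → slack +1.187/-1.200; half-tol=0.170, Σhalf²=0.307282
Nominal = -40.860. Worst-case = [-40.860 - 1.200, -40.860 + 1.187] = [-42.060, -39.673]. RSS = √0.307282 = 0.554.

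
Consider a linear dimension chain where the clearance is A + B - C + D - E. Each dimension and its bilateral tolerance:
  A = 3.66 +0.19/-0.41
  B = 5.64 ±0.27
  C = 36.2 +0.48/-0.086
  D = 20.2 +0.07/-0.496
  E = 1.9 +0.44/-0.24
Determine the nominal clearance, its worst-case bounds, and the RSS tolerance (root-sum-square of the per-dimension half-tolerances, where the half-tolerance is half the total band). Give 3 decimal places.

nominal=-8.600 wc=[-10.696,-7.744] rss=0.662

Stack each dimension's contribution:
  +A: nom +3.660 → Σnom=3.660; wc +0.190/-0.410 → slack +0.190/-0.410; half-tol=0.300, Σhalf²=0.090000
  +B: nom +5.640 → Σnom=9.300; wc +0.270/-0.270 → slack +0.460/-0.680; half-tol=0.270, Σhalf²=0.162900
  -C: nom -36.200 → Σnom=-26.900; wc +0.086/-0.480 → slack +0.546/-1.160; half-tol=0.283, Σhalf²=0.242989
  +D: nom +20.200 → Σnom=-6.700; wc +0.070/-0.496 → slack +0.616/-1.656; half-tol=0.283, Σhalf²=0.323078
  -E: nom -1.900 → Σnom=-8.600; wc +0.240/-0.440 → slack +0.856/-2.096; half-tol=0.340, Σhalf²=0.438678
Nominal = -8.600. Worst-case = [-8.600 - 2.096, -8.600 + 0.856] = [-10.696, -7.744]. RSS = √0.438678 = 0.662.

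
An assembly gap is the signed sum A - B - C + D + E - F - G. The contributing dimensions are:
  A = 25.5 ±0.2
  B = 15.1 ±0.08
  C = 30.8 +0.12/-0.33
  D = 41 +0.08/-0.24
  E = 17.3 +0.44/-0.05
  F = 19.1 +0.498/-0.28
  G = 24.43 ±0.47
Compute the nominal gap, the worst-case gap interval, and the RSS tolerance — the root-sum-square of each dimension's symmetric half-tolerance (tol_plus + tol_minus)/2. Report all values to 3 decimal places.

nominal=-5.630 wc=[-7.288,-3.750] rss=0.745

Stack each dimension's contribution:
  +A: nom +25.500 → Σnom=25.500; wc +0.200/-0.200 → slack +0.200/-0.200; half-tol=0.200, Σhalf²=0.040000
  -B: nom -15.100 → Σnom=10.400; wc +0.080/-0.080 → slack +0.280/-0.280; half-tol=0.080, Σhalf²=0.046400
  -C: nom -30.800 → Σnom=-20.400; wc +0.330/-0.120 → slack +0.610/-0.400; half-tol=0.225, Σhalf²=0.097025
  +D: nom +41.000 → Σnom=20.600; wc +0.080/-0.240 → slack +0.690/-0.640; half-tol=0.160, Σhalf²=0.122625
  +E: nom +17.300 → Σnom=37.900; wc +0.440/-0.050 → slack +1.130/-0.690; half-tol=0.245, Σhalf²=0.182650
  -F: nom -19.100 → Σnom=18.800; wc +0.280/-0.498 → slack +1.410/-1.188; half-tol=0.389, Σhalf²=0.333971
  -G: nom -24.430 → Σnom=-5.630; wc +0.470/-0.470 → slack +1.880/-1.658; half-tol=0.470, Σhalf²=0.554871
Nominal = -5.630. Worst-case = [-5.630 - 1.658, -5.630 + 1.880] = [-7.288, -3.750]. RSS = √0.554871 = 0.745.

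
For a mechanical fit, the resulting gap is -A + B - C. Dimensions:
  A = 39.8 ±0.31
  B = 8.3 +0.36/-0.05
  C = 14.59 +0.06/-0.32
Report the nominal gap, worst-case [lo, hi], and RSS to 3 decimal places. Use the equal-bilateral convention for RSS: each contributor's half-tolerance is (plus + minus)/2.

nominal=-46.090 wc=[-46.510,-45.100] rss=0.417

Stack each dimension's contribution:
  -A: nom -39.800 → Σnom=-39.800; wc +0.310/-0.310 → slack +0.310/-0.310; half-tol=0.310, Σhalf²=0.096100
  +B: nom +8.300 → Σnom=-31.500; wc +0.360/-0.050 → slack +0.670/-0.360; half-tol=0.205, Σhalf²=0.138125
  -C: nom -14.590 → Σnom=-46.090; wc +0.320/-0.060 → slack +0.990/-0.420; half-tol=0.190, Σhalf²=0.174225
Nominal = -46.090. Worst-case = [-46.090 - 0.420, -46.090 + 0.990] = [-46.510, -45.100]. RSS = √0.174225 = 0.417.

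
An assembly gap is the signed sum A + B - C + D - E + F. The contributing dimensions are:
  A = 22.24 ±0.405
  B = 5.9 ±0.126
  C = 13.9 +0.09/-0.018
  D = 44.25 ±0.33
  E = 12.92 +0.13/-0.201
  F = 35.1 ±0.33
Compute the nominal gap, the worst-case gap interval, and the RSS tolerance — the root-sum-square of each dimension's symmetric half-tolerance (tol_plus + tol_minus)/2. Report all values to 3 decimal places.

Stack each dimension's contribution:
  +A: nom +22.240 → Σnom=22.240; wc +0.405/-0.405 → slack +0.405/-0.405; half-tol=0.405, Σhalf²=0.164025
  +B: nom +5.900 → Σnom=28.140; wc +0.126/-0.126 → slack +0.531/-0.531; half-tol=0.126, Σhalf²=0.179901
  -C: nom -13.900 → Σnom=14.240; wc +0.018/-0.090 → slack +0.549/-0.621; half-tol=0.054, Σhalf²=0.182817
  +D: nom +44.250 → Σnom=58.490; wc +0.330/-0.330 → slack +0.879/-0.951; half-tol=0.330, Σhalf²=0.291717
  -E: nom -12.920 → Σnom=45.570; wc +0.201/-0.130 → slack +1.080/-1.081; half-tol=0.166, Σhalf²=0.319107
  +F: nom +35.100 → Σnom=80.670; wc +0.330/-0.330 → slack +1.410/-1.411; half-tol=0.330, Σhalf²=0.428007
Nominal = 80.670. Worst-case = [80.670 - 1.411, 80.670 + 1.410] = [79.259, 82.080]. RSS = √0.428007 = 0.654.

nominal=80.670 wc=[79.259,82.080] rss=0.654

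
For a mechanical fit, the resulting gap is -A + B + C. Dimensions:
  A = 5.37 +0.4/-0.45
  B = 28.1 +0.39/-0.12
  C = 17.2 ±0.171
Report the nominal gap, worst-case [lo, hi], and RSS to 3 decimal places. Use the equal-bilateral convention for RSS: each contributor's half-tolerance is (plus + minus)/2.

nominal=39.930 wc=[39.239,40.941] rss=0.524

Stack each dimension's contribution:
  -A: nom -5.370 → Σnom=-5.370; wc +0.450/-0.400 → slack +0.450/-0.400; half-tol=0.425, Σhalf²=0.180625
  +B: nom +28.100 → Σnom=22.730; wc +0.390/-0.120 → slack +0.840/-0.520; half-tol=0.255, Σhalf²=0.245650
  +C: nom +17.200 → Σnom=39.930; wc +0.171/-0.171 → slack +1.011/-0.691; half-tol=0.171, Σhalf²=0.274891
Nominal = 39.930. Worst-case = [39.930 - 0.691, 39.930 + 1.011] = [39.239, 40.941]. RSS = √0.274891 = 0.524.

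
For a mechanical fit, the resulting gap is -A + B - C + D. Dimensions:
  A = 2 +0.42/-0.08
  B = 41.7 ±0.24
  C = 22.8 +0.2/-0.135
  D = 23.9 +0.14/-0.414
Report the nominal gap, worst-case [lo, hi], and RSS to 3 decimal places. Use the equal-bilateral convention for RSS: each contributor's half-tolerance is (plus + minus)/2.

Stack each dimension's contribution:
  -A: nom -2.000 → Σnom=-2.000; wc +0.080/-0.420 → slack +0.080/-0.420; half-tol=0.250, Σhalf²=0.062500
  +B: nom +41.700 → Σnom=39.700; wc +0.240/-0.240 → slack +0.320/-0.660; half-tol=0.240, Σhalf²=0.120100
  -C: nom -22.800 → Σnom=16.900; wc +0.135/-0.200 → slack +0.455/-0.860; half-tol=0.168, Σhalf²=0.148156
  +D: nom +23.900 → Σnom=40.800; wc +0.140/-0.414 → slack +0.595/-1.274; half-tol=0.277, Σhalf²=0.224885
Nominal = 40.800. Worst-case = [40.800 - 1.274, 40.800 + 0.595] = [39.526, 41.395]. RSS = √0.224885 = 0.474.

nominal=40.800 wc=[39.526,41.395] rss=0.474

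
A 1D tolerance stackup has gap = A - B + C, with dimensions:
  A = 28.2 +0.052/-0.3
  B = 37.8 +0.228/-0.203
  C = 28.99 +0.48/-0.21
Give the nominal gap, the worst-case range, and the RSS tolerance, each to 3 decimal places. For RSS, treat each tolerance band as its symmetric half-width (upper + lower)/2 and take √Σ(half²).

Stack each dimension's contribution:
  +A: nom +28.200 → Σnom=28.200; wc +0.052/-0.300 → slack +0.052/-0.300; half-tol=0.176, Σhalf²=0.030976
  -B: nom -37.800 → Σnom=-9.600; wc +0.203/-0.228 → slack +0.255/-0.528; half-tol=0.216, Σhalf²=0.077416
  +C: nom +28.990 → Σnom=19.390; wc +0.480/-0.210 → slack +0.735/-0.738; half-tol=0.345, Σhalf²=0.196441
Nominal = 19.390. Worst-case = [19.390 - 0.738, 19.390 + 0.735] = [18.652, 20.125]. RSS = √0.196441 = 0.443.

nominal=19.390 wc=[18.652,20.125] rss=0.443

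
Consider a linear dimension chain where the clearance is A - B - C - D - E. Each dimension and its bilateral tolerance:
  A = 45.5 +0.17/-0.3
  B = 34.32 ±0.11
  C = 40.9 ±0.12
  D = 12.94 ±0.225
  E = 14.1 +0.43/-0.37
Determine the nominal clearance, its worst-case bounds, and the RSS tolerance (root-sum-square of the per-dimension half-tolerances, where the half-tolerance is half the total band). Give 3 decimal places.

nominal=-56.760 wc=[-57.945,-55.765] rss=0.541

Stack each dimension's contribution:
  +A: nom +45.500 → Σnom=45.500; wc +0.170/-0.300 → slack +0.170/-0.300; half-tol=0.235, Σhalf²=0.055225
  -B: nom -34.320 → Σnom=11.180; wc +0.110/-0.110 → slack +0.280/-0.410; half-tol=0.110, Σhalf²=0.067325
  -C: nom -40.900 → Σnom=-29.720; wc +0.120/-0.120 → slack +0.400/-0.530; half-tol=0.120, Σhalf²=0.081725
  -D: nom -12.940 → Σnom=-42.660; wc +0.225/-0.225 → slack +0.625/-0.755; half-tol=0.225, Σhalf²=0.132350
  -E: nom -14.100 → Σnom=-56.760; wc +0.370/-0.430 → slack +0.995/-1.185; half-tol=0.400, Σhalf²=0.292350
Nominal = -56.760. Worst-case = [-56.760 - 1.185, -56.760 + 0.995] = [-57.945, -55.765]. RSS = √0.292350 = 0.541.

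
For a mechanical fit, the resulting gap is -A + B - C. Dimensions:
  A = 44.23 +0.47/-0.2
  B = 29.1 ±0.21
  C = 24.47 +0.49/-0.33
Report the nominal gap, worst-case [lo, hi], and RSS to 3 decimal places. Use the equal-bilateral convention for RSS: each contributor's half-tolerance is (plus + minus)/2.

Stack each dimension's contribution:
  -A: nom -44.230 → Σnom=-44.230; wc +0.200/-0.470 → slack +0.200/-0.470; half-tol=0.335, Σhalf²=0.112225
  +B: nom +29.100 → Σnom=-15.130; wc +0.210/-0.210 → slack +0.410/-0.680; half-tol=0.210, Σhalf²=0.156325
  -C: nom -24.470 → Σnom=-39.600; wc +0.330/-0.490 → slack +0.740/-1.170; half-tol=0.410, Σhalf²=0.324425
Nominal = -39.600. Worst-case = [-39.600 - 1.170, -39.600 + 0.740] = [-40.770, -38.860]. RSS = √0.324425 = 0.570.

nominal=-39.600 wc=[-40.770,-38.860] rss=0.570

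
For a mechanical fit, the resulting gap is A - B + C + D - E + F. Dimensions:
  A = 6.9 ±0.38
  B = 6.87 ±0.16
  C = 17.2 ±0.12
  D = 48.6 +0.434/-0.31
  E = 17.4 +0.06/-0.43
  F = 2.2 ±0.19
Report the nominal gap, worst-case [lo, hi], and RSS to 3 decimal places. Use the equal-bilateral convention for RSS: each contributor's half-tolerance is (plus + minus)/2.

Stack each dimension's contribution:
  +A: nom +6.900 → Σnom=6.900; wc +0.380/-0.380 → slack +0.380/-0.380; half-tol=0.380, Σhalf²=0.144400
  -B: nom -6.870 → Σnom=0.030; wc +0.160/-0.160 → slack +0.540/-0.540; half-tol=0.160, Σhalf²=0.170000
  +C: nom +17.200 → Σnom=17.230; wc +0.120/-0.120 → slack +0.660/-0.660; half-tol=0.120, Σhalf²=0.184400
  +D: nom +48.600 → Σnom=65.830; wc +0.434/-0.310 → slack +1.094/-0.970; half-tol=0.372, Σhalf²=0.322784
  -E: nom -17.400 → Σnom=48.430; wc +0.430/-0.060 → slack +1.524/-1.030; half-tol=0.245, Σhalf²=0.382809
  +F: nom +2.200 → Σnom=50.630; wc +0.190/-0.190 → slack +1.714/-1.220; half-tol=0.190, Σhalf²=0.418909
Nominal = 50.630. Worst-case = [50.630 - 1.220, 50.630 + 1.714] = [49.410, 52.344]. RSS = √0.418909 = 0.647.

nominal=50.630 wc=[49.410,52.344] rss=0.647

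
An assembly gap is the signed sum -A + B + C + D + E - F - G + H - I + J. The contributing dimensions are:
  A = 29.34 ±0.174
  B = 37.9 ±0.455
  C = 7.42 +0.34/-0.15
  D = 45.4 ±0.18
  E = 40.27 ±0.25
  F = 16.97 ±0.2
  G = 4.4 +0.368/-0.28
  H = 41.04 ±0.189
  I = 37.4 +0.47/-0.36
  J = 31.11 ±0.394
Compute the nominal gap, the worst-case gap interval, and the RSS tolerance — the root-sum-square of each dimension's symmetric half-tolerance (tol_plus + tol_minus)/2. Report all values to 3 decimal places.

nominal=115.030 wc=[112.200,117.852] rss=0.949

Stack each dimension's contribution:
  -A: nom -29.340 → Σnom=-29.340; wc +0.174/-0.174 → slack +0.174/-0.174; half-tol=0.174, Σhalf²=0.030276
  +B: nom +37.900 → Σnom=8.560; wc +0.455/-0.455 → slack +0.629/-0.629; half-tol=0.455, Σhalf²=0.237301
  +C: nom +7.420 → Σnom=15.980; wc +0.340/-0.150 → slack +0.969/-0.779; half-tol=0.245, Σhalf²=0.297326
  +D: nom +45.400 → Σnom=61.380; wc +0.180/-0.180 → slack +1.149/-0.959; half-tol=0.180, Σhalf²=0.329726
  +E: nom +40.270 → Σnom=101.650; wc +0.250/-0.250 → slack +1.399/-1.209; half-tol=0.250, Σhalf²=0.392226
  -F: nom -16.970 → Σnom=84.680; wc +0.200/-0.200 → slack +1.599/-1.409; half-tol=0.200, Σhalf²=0.432226
  -G: nom -4.400 → Σnom=80.280; wc +0.280/-0.368 → slack +1.879/-1.777; half-tol=0.324, Σhalf²=0.537202
  +H: nom +41.040 → Σnom=121.320; wc +0.189/-0.189 → slack +2.068/-1.966; half-tol=0.189, Σhalf²=0.572923
  -I: nom -37.400 → Σnom=83.920; wc +0.360/-0.470 → slack +2.428/-2.436; half-tol=0.415, Σhalf²=0.745148
  +J: nom +31.110 → Σnom=115.030; wc +0.394/-0.394 → slack +2.822/-2.830; half-tol=0.394, Σhalf²=0.900384
Nominal = 115.030. Worst-case = [115.030 - 2.830, 115.030 + 2.822] = [112.200, 117.852]. RSS = √0.900384 = 0.949.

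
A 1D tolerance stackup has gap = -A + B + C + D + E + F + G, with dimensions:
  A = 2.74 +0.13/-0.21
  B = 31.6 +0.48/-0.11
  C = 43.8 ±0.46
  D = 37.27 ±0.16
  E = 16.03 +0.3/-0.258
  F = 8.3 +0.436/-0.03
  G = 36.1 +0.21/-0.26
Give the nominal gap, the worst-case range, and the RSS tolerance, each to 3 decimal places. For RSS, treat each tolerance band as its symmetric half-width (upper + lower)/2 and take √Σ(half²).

nominal=170.360 wc=[168.952,172.616] rss=0.735

Stack each dimension's contribution:
  -A: nom -2.740 → Σnom=-2.740; wc +0.210/-0.130 → slack +0.210/-0.130; half-tol=0.170, Σhalf²=0.028900
  +B: nom +31.600 → Σnom=28.860; wc +0.480/-0.110 → slack +0.690/-0.240; half-tol=0.295, Σhalf²=0.115925
  +C: nom +43.800 → Σnom=72.660; wc +0.460/-0.460 → slack +1.150/-0.700; half-tol=0.460, Σhalf²=0.327525
  +D: nom +37.270 → Σnom=109.930; wc +0.160/-0.160 → slack +1.310/-0.860; half-tol=0.160, Σhalf²=0.353125
  +E: nom +16.030 → Σnom=125.960; wc +0.300/-0.258 → slack +1.610/-1.118; half-tol=0.279, Σhalf²=0.430966
  +F: nom +8.300 → Σnom=134.260; wc +0.436/-0.030 → slack +2.046/-1.148; half-tol=0.233, Σhalf²=0.485255
  +G: nom +36.100 → Σnom=170.360; wc +0.210/-0.260 → slack +2.256/-1.408; half-tol=0.235, Σhalf²=0.540480
Nominal = 170.360. Worst-case = [170.360 - 1.408, 170.360 + 2.256] = [168.952, 172.616]. RSS = √0.540480 = 0.735.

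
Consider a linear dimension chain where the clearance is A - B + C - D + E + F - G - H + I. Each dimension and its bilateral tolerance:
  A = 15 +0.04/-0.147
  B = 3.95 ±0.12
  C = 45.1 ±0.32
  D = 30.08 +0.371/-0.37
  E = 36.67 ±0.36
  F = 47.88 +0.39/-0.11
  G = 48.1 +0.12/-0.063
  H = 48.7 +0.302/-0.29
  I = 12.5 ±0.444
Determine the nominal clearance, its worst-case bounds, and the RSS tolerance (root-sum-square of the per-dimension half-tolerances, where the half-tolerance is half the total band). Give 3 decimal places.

Stack each dimension's contribution:
  +A: nom +15.000 → Σnom=15.000; wc +0.040/-0.147 → slack +0.040/-0.147; half-tol=0.093, Σhalf²=0.008742
  -B: nom -3.950 → Σnom=11.050; wc +0.120/-0.120 → slack +0.160/-0.267; half-tol=0.120, Σhalf²=0.023142
  +C: nom +45.100 → Σnom=56.150; wc +0.320/-0.320 → slack +0.480/-0.587; half-tol=0.320, Σhalf²=0.125542
  -D: nom -30.080 → Σnom=26.070; wc +0.370/-0.371 → slack +0.850/-0.958; half-tol=0.370, Σhalf²=0.262813
  +E: nom +36.670 → Σnom=62.740; wc +0.360/-0.360 → slack +1.210/-1.318; half-tol=0.360, Σhalf²=0.392412
  +F: nom +47.880 → Σnom=110.620; wc +0.390/-0.110 → slack +1.600/-1.428; half-tol=0.250, Σhalf²=0.454912
  -G: nom -48.100 → Σnom=62.520; wc +0.063/-0.120 → slack +1.663/-1.548; half-tol=0.091, Σhalf²=0.463285
  -H: nom -48.700 → Σnom=13.820; wc +0.290/-0.302 → slack +1.953/-1.850; half-tol=0.296, Σhalf²=0.550901
  +I: nom +12.500 → Σnom=26.320; wc +0.444/-0.444 → slack +2.397/-2.294; half-tol=0.444, Σhalf²=0.748037
Nominal = 26.320. Worst-case = [26.320 - 2.294, 26.320 + 2.397] = [24.026, 28.717]. RSS = √0.748037 = 0.865.

nominal=26.320 wc=[24.026,28.717] rss=0.865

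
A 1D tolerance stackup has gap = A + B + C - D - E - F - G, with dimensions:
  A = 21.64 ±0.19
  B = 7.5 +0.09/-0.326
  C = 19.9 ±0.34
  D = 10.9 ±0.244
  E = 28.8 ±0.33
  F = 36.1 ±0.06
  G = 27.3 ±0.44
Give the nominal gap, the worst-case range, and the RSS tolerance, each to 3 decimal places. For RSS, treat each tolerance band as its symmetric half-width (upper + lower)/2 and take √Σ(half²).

Stack each dimension's contribution:
  +A: nom +21.640 → Σnom=21.640; wc +0.190/-0.190 → slack +0.190/-0.190; half-tol=0.190, Σhalf²=0.036100
  +B: nom +7.500 → Σnom=29.140; wc +0.090/-0.326 → slack +0.280/-0.516; half-tol=0.208, Σhalf²=0.079364
  +C: nom +19.900 → Σnom=49.040; wc +0.340/-0.340 → slack +0.620/-0.856; half-tol=0.340, Σhalf²=0.194964
  -D: nom -10.900 → Σnom=38.140; wc +0.244/-0.244 → slack +0.864/-1.100; half-tol=0.244, Σhalf²=0.254500
  -E: nom -28.800 → Σnom=9.340; wc +0.330/-0.330 → slack +1.194/-1.430; half-tol=0.330, Σhalf²=0.363400
  -F: nom -36.100 → Σnom=-26.760; wc +0.060/-0.060 → slack +1.254/-1.490; half-tol=0.060, Σhalf²=0.367000
  -G: nom -27.300 → Σnom=-54.060; wc +0.440/-0.440 → slack +1.694/-1.930; half-tol=0.440, Σhalf²=0.560600
Nominal = -54.060. Worst-case = [-54.060 - 1.930, -54.060 + 1.694] = [-55.990, -52.366]. RSS = √0.560600 = 0.749.

nominal=-54.060 wc=[-55.990,-52.366] rss=0.749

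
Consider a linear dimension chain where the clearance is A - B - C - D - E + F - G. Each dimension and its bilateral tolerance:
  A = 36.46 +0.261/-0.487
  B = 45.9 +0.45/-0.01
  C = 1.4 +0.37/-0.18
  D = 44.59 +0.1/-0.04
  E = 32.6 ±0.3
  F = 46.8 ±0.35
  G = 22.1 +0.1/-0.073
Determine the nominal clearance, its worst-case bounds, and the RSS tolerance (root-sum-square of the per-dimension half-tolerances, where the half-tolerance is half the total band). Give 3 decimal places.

nominal=-63.330 wc=[-65.487,-62.116] rss=0.702

Stack each dimension's contribution:
  +A: nom +36.460 → Σnom=36.460; wc +0.261/-0.487 → slack +0.261/-0.487; half-tol=0.374, Σhalf²=0.139876
  -B: nom -45.900 → Σnom=-9.440; wc +0.010/-0.450 → slack +0.271/-0.937; half-tol=0.230, Σhalf²=0.192776
  -C: nom -1.400 → Σnom=-10.840; wc +0.180/-0.370 → slack +0.451/-1.307; half-tol=0.275, Σhalf²=0.268401
  -D: nom -44.590 → Σnom=-55.430; wc +0.040/-0.100 → slack +0.491/-1.407; half-tol=0.070, Σhalf²=0.273301
  -E: nom -32.600 → Σnom=-88.030; wc +0.300/-0.300 → slack +0.791/-1.707; half-tol=0.300, Σhalf²=0.363301
  +F: nom +46.800 → Σnom=-41.230; wc +0.350/-0.350 → slack +1.141/-2.057; half-tol=0.350, Σhalf²=0.485801
  -G: nom -22.100 → Σnom=-63.330; wc +0.073/-0.100 → slack +1.214/-2.157; half-tol=0.086, Σhalf²=0.493283
Nominal = -63.330. Worst-case = [-63.330 - 2.157, -63.330 + 1.214] = [-65.487, -62.116]. RSS = √0.493283 = 0.702.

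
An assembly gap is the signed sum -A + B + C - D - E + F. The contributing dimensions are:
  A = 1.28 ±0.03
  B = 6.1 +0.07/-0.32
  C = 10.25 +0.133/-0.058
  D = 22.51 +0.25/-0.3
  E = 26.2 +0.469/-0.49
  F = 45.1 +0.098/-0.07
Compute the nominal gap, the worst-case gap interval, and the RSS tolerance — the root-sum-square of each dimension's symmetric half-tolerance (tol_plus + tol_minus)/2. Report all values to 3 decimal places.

Stack each dimension's contribution:
  -A: nom -1.280 → Σnom=-1.280; wc +0.030/-0.030 → slack +0.030/-0.030; half-tol=0.030, Σhalf²=0.000900
  +B: nom +6.100 → Σnom=4.820; wc +0.070/-0.320 → slack +0.100/-0.350; half-tol=0.195, Σhalf²=0.038925
  +C: nom +10.250 → Σnom=15.070; wc +0.133/-0.058 → slack +0.233/-0.408; half-tol=0.096, Σhalf²=0.048045
  -D: nom -22.510 → Σnom=-7.440; wc +0.300/-0.250 → slack +0.533/-0.658; half-tol=0.275, Σhalf²=0.123670
  -E: nom -26.200 → Σnom=-33.640; wc +0.490/-0.469 → slack +1.023/-1.127; half-tol=0.479, Σhalf²=0.353591
  +F: nom +45.100 → Σnom=11.460; wc +0.098/-0.070 → slack +1.121/-1.197; half-tol=0.084, Σhalf²=0.360647
Nominal = 11.460. Worst-case = [11.460 - 1.197, 11.460 + 1.121] = [10.263, 12.581]. RSS = √0.360647 = 0.601.

nominal=11.460 wc=[10.263,12.581] rss=0.601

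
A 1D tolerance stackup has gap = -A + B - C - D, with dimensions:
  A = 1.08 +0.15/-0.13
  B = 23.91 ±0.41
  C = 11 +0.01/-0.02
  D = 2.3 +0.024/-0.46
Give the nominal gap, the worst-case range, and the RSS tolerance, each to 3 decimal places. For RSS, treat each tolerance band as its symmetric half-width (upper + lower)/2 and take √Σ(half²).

Stack each dimension's contribution:
  -A: nom -1.080 → Σnom=-1.080; wc +0.130/-0.150 → slack +0.130/-0.150; half-tol=0.140, Σhalf²=0.019600
  +B: nom +23.910 → Σnom=22.830; wc +0.410/-0.410 → slack +0.540/-0.560; half-tol=0.410, Σhalf²=0.187700
  -C: nom -11.000 → Σnom=11.830; wc +0.020/-0.010 → slack +0.560/-0.570; half-tol=0.015, Σhalf²=0.187925
  -D: nom -2.300 → Σnom=9.530; wc +0.460/-0.024 → slack +1.020/-0.594; half-tol=0.242, Σhalf²=0.246489
Nominal = 9.530. Worst-case = [9.530 - 0.594, 9.530 + 1.020] = [8.936, 10.550]. RSS = √0.246489 = 0.496.

nominal=9.530 wc=[8.936,10.550] rss=0.496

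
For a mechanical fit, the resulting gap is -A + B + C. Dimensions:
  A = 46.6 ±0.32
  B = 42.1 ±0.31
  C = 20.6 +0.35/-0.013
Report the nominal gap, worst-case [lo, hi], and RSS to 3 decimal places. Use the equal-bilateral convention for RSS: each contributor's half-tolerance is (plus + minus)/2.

Stack each dimension's contribution:
  -A: nom -46.600 → Σnom=-46.600; wc +0.320/-0.320 → slack +0.320/-0.320; half-tol=0.320, Σhalf²=0.102400
  +B: nom +42.100 → Σnom=-4.500; wc +0.310/-0.310 → slack +0.630/-0.630; half-tol=0.310, Σhalf²=0.198500
  +C: nom +20.600 → Σnom=16.100; wc +0.350/-0.013 → slack +0.980/-0.643; half-tol=0.181, Σhalf²=0.231442
Nominal = 16.100. Worst-case = [16.100 - 0.643, 16.100 + 0.980] = [15.457, 17.080]. RSS = √0.231442 = 0.481.

nominal=16.100 wc=[15.457,17.080] rss=0.481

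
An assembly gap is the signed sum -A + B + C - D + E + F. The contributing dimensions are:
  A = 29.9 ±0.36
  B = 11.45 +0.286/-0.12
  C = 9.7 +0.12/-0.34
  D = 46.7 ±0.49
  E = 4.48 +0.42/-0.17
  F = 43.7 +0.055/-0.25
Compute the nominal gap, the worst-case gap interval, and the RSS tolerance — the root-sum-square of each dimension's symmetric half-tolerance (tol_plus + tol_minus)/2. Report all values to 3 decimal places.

Stack each dimension's contribution:
  -A: nom -29.900 → Σnom=-29.900; wc +0.360/-0.360 → slack +0.360/-0.360; half-tol=0.360, Σhalf²=0.129600
  +B: nom +11.450 → Σnom=-18.450; wc +0.286/-0.120 → slack +0.646/-0.480; half-tol=0.203, Σhalf²=0.170809
  +C: nom +9.700 → Σnom=-8.750; wc +0.120/-0.340 → slack +0.766/-0.820; half-tol=0.230, Σhalf²=0.223709
  -D: nom -46.700 → Σnom=-55.450; wc +0.490/-0.490 → slack +1.256/-1.310; half-tol=0.490, Σhalf²=0.463809
  +E: nom +4.480 → Σnom=-50.970; wc +0.420/-0.170 → slack +1.676/-1.480; half-tol=0.295, Σhalf²=0.550834
  +F: nom +43.700 → Σnom=-7.270; wc +0.055/-0.250 → slack +1.731/-1.730; half-tol=0.152, Σhalf²=0.574090
Nominal = -7.270. Worst-case = [-7.270 - 1.730, -7.270 + 1.731] = [-9.000, -5.539]. RSS = √0.574090 = 0.758.

nominal=-7.270 wc=[-9.000,-5.539] rss=0.758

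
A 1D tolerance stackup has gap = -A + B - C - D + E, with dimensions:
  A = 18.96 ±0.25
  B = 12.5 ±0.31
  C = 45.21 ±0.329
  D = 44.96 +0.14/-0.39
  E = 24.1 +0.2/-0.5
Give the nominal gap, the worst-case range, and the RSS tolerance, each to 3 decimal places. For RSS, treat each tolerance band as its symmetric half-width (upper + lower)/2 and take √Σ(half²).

nominal=-72.530 wc=[-74.059,-71.051] rss=0.678

Stack each dimension's contribution:
  -A: nom -18.960 → Σnom=-18.960; wc +0.250/-0.250 → slack +0.250/-0.250; half-tol=0.250, Σhalf²=0.062500
  +B: nom +12.500 → Σnom=-6.460; wc +0.310/-0.310 → slack +0.560/-0.560; half-tol=0.310, Σhalf²=0.158600
  -C: nom -45.210 → Σnom=-51.670; wc +0.329/-0.329 → slack +0.889/-0.889; half-tol=0.329, Σhalf²=0.266841
  -D: nom -44.960 → Σnom=-96.630; wc +0.390/-0.140 → slack +1.279/-1.029; half-tol=0.265, Σhalf²=0.337066
  +E: nom +24.100 → Σnom=-72.530; wc +0.200/-0.500 → slack +1.479/-1.529; half-tol=0.350, Σhalf²=0.459566
Nominal = -72.530. Worst-case = [-72.530 - 1.529, -72.530 + 1.479] = [-74.059, -71.051]. RSS = √0.459566 = 0.678.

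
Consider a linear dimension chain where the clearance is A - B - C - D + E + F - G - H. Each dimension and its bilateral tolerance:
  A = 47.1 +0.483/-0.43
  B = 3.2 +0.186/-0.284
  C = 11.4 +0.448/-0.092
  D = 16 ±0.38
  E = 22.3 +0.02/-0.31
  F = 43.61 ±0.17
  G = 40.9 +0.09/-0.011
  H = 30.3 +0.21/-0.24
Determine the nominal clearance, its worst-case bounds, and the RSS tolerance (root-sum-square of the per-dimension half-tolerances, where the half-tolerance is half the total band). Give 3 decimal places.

Stack each dimension's contribution:
  +A: nom +47.100 → Σnom=47.100; wc +0.483/-0.430 → slack +0.483/-0.430; half-tol=0.457, Σhalf²=0.208392
  -B: nom -3.200 → Σnom=43.900; wc +0.284/-0.186 → slack +0.767/-0.616; half-tol=0.235, Σhalf²=0.263617
  -C: nom -11.400 → Σnom=32.500; wc +0.092/-0.448 → slack +0.859/-1.064; half-tol=0.270, Σhalf²=0.336517
  -D: nom -16.000 → Σnom=16.500; wc +0.380/-0.380 → slack +1.239/-1.444; half-tol=0.380, Σhalf²=0.480917
  +E: nom +22.300 → Σnom=38.800; wc +0.020/-0.310 → slack +1.259/-1.754; half-tol=0.165, Σhalf²=0.508142
  +F: nom +43.610 → Σnom=82.410; wc +0.170/-0.170 → slack +1.429/-1.924; half-tol=0.170, Σhalf²=0.537042
  -G: nom -40.900 → Σnom=41.510; wc +0.011/-0.090 → slack +1.440/-2.014; half-tol=0.050, Σhalf²=0.539593
  -H: nom -30.300 → Σnom=11.210; wc +0.240/-0.210 → slack +1.680/-2.224; half-tol=0.225, Σhalf²=0.590218
Nominal = 11.210. Worst-case = [11.210 - 2.224, 11.210 + 1.680] = [8.986, 12.890]. RSS = √0.590218 = 0.768.

nominal=11.210 wc=[8.986,12.890] rss=0.768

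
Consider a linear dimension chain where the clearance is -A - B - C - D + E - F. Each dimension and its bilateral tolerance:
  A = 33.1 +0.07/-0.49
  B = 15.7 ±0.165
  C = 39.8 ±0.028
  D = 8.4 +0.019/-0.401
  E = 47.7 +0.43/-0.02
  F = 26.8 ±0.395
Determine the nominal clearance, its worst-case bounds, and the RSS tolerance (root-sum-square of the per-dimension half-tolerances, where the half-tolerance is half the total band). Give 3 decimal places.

nominal=-76.100 wc=[-76.797,-74.191] rss=0.598

Stack each dimension's contribution:
  -A: nom -33.100 → Σnom=-33.100; wc +0.490/-0.070 → slack +0.490/-0.070; half-tol=0.280, Σhalf²=0.078400
  -B: nom -15.700 → Σnom=-48.800; wc +0.165/-0.165 → slack +0.655/-0.235; half-tol=0.165, Σhalf²=0.105625
  -C: nom -39.800 → Σnom=-88.600; wc +0.028/-0.028 → slack +0.683/-0.263; half-tol=0.028, Σhalf²=0.106409
  -D: nom -8.400 → Σnom=-97.000; wc +0.401/-0.019 → slack +1.084/-0.282; half-tol=0.210, Σhalf²=0.150509
  +E: nom +47.700 → Σnom=-49.300; wc +0.430/-0.020 → slack +1.514/-0.302; half-tol=0.225, Σhalf²=0.201134
  -F: nom -26.800 → Σnom=-76.100; wc +0.395/-0.395 → slack +1.909/-0.697; half-tol=0.395, Σhalf²=0.357159
Nominal = -76.100. Worst-case = [-76.100 - 0.697, -76.100 + 1.909] = [-76.797, -74.191]. RSS = √0.357159 = 0.598.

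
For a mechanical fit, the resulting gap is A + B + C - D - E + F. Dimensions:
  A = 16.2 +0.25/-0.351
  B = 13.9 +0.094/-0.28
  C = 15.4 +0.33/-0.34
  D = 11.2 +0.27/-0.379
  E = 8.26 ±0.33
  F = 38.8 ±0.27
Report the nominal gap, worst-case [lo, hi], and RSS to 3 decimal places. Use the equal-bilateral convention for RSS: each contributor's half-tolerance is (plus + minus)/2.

nominal=64.840 wc=[62.999,66.493] rss=0.724

Stack each dimension's contribution:
  +A: nom +16.200 → Σnom=16.200; wc +0.250/-0.351 → slack +0.250/-0.351; half-tol=0.300, Σhalf²=0.090300
  +B: nom +13.900 → Σnom=30.100; wc +0.094/-0.280 → slack +0.344/-0.631; half-tol=0.187, Σhalf²=0.125269
  +C: nom +15.400 → Σnom=45.500; wc +0.330/-0.340 → slack +0.674/-0.971; half-tol=0.335, Σhalf²=0.237494
  -D: nom -11.200 → Σnom=34.300; wc +0.379/-0.270 → slack +1.053/-1.241; half-tol=0.325, Σhalf²=0.342795
  -E: nom -8.260 → Σnom=26.040; wc +0.330/-0.330 → slack +1.383/-1.571; half-tol=0.330, Σhalf²=0.451694
  +F: nom +38.800 → Σnom=64.840; wc +0.270/-0.270 → slack +1.653/-1.841; half-tol=0.270, Σhalf²=0.524594
Nominal = 64.840. Worst-case = [64.840 - 1.841, 64.840 + 1.653] = [62.999, 66.493]. RSS = √0.524594 = 0.724.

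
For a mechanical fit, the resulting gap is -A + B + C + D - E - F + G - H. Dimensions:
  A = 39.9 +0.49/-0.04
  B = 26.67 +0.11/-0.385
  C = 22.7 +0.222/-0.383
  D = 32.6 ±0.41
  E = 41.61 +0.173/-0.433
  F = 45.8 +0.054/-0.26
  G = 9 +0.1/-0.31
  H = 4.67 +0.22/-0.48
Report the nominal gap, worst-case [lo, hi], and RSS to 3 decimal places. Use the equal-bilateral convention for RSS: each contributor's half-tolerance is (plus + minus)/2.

nominal=-41.010 wc=[-43.435,-38.955] rss=0.820

Stack each dimension's contribution:
  -A: nom -39.900 → Σnom=-39.900; wc +0.040/-0.490 → slack +0.040/-0.490; half-tol=0.265, Σhalf²=0.070225
  +B: nom +26.670 → Σnom=-13.230; wc +0.110/-0.385 → slack +0.150/-0.875; half-tol=0.247, Σhalf²=0.131481
  +C: nom +22.700 → Σnom=9.470; wc +0.222/-0.383 → slack +0.372/-1.258; half-tol=0.302, Σhalf²=0.222988
  +D: nom +32.600 → Σnom=42.070; wc +0.410/-0.410 → slack +0.782/-1.668; half-tol=0.410, Σhalf²=0.391087
  -E: nom -41.610 → Σnom=0.460; wc +0.433/-0.173 → slack +1.215/-1.841; half-tol=0.303, Σhalf²=0.482896
  -F: nom -45.800 → Σnom=-45.340; wc +0.260/-0.054 → slack +1.475/-1.895; half-tol=0.157, Σhalf²=0.507545
  +G: nom +9.000 → Σnom=-36.340; wc +0.100/-0.310 → slack +1.575/-2.205; half-tol=0.205, Σhalf²=0.549570
  -H: nom -4.670 → Σnom=-41.010; wc +0.480/-0.220 → slack +2.055/-2.425; half-tol=0.350, Σhalf²=0.672070
Nominal = -41.010. Worst-case = [-41.010 - 2.425, -41.010 + 2.055] = [-43.435, -38.955]. RSS = √0.672070 = 0.820.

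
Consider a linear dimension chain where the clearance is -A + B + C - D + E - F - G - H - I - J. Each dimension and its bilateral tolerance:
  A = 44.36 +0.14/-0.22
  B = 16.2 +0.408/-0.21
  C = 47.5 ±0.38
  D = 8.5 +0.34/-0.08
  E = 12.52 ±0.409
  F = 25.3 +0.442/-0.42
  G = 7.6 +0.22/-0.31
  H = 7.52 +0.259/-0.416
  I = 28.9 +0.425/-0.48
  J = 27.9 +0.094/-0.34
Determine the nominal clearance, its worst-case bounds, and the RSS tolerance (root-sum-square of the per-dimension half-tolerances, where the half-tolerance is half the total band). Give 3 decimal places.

Stack each dimension's contribution:
  -A: nom -44.360 → Σnom=-44.360; wc +0.220/-0.140 → slack +0.220/-0.140; half-tol=0.180, Σhalf²=0.032400
  +B: nom +16.200 → Σnom=-28.160; wc +0.408/-0.210 → slack +0.628/-0.350; half-tol=0.309, Σhalf²=0.127881
  +C: nom +47.500 → Σnom=19.340; wc +0.380/-0.380 → slack +1.008/-0.730; half-tol=0.380, Σhalf²=0.272281
  -D: nom -8.500 → Σnom=10.840; wc +0.080/-0.340 → slack +1.088/-1.070; half-tol=0.210, Σhalf²=0.316381
  +E: nom +12.520 → Σnom=23.360; wc +0.409/-0.409 → slack +1.497/-1.479; half-tol=0.409, Σhalf²=0.483662
  -F: nom -25.300 → Σnom=-1.940; wc +0.420/-0.442 → slack +1.917/-1.921; half-tol=0.431, Σhalf²=0.669423
  -G: nom -7.600 → Σnom=-9.540; wc +0.310/-0.220 → slack +2.227/-2.141; half-tol=0.265, Σhalf²=0.739648
  -H: nom -7.520 → Σnom=-17.060; wc +0.416/-0.259 → slack +2.643/-2.400; half-tol=0.338, Σhalf²=0.853554
  -I: nom -28.900 → Σnom=-45.960; wc +0.480/-0.425 → slack +3.123/-2.825; half-tol=0.453, Σhalf²=1.058310
  -J: nom -27.900 → Σnom=-73.860; wc +0.340/-0.094 → slack +3.463/-2.919; half-tol=0.217, Σhalf²=1.105399
Nominal = -73.860. Worst-case = [-73.860 - 2.919, -73.860 + 3.463] = [-76.779, -70.397]. RSS = √1.105399 = 1.051.

nominal=-73.860 wc=[-76.779,-70.397] rss=1.051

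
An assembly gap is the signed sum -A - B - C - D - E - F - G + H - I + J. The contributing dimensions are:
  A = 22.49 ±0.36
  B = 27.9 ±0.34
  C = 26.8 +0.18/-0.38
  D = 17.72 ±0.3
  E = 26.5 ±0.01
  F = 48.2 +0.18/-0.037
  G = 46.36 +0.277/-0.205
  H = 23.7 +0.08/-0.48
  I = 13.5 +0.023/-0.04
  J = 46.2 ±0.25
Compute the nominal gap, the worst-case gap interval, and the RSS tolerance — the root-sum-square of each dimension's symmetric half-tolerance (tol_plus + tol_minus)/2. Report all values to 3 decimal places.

Stack each dimension's contribution:
  -A: nom -22.490 → Σnom=-22.490; wc +0.360/-0.360 → slack +0.360/-0.360; half-tol=0.360, Σhalf²=0.129600
  -B: nom -27.900 → Σnom=-50.390; wc +0.340/-0.340 → slack +0.700/-0.700; half-tol=0.340, Σhalf²=0.245200
  -C: nom -26.800 → Σnom=-77.190; wc +0.380/-0.180 → slack +1.080/-0.880; half-tol=0.280, Σhalf²=0.323600
  -D: nom -17.720 → Σnom=-94.910; wc +0.300/-0.300 → slack +1.380/-1.180; half-tol=0.300, Σhalf²=0.413600
  -E: nom -26.500 → Σnom=-121.410; wc +0.010/-0.010 → slack +1.390/-1.190; half-tol=0.010, Σhalf²=0.413700
  -F: nom -48.200 → Σnom=-169.610; wc +0.037/-0.180 → slack +1.427/-1.370; half-tol=0.108, Σhalf²=0.425472
  -G: nom -46.360 → Σnom=-215.970; wc +0.205/-0.277 → slack +1.632/-1.647; half-tol=0.241, Σhalf²=0.483553
  +H: nom +23.700 → Σnom=-192.270; wc +0.080/-0.480 → slack +1.712/-2.127; half-tol=0.280, Σhalf²=0.561953
  -I: nom -13.500 → Σnom=-205.770; wc +0.040/-0.023 → slack +1.752/-2.150; half-tol=0.032, Σhalf²=0.562946
  +J: nom +46.200 → Σnom=-159.570; wc +0.250/-0.250 → slack +2.002/-2.400; half-tol=0.250, Σhalf²=0.625446
Nominal = -159.570. Worst-case = [-159.570 - 2.400, -159.570 + 2.002] = [-161.970, -157.568]. RSS = √0.625446 = 0.791.

nominal=-159.570 wc=[-161.970,-157.568] rss=0.791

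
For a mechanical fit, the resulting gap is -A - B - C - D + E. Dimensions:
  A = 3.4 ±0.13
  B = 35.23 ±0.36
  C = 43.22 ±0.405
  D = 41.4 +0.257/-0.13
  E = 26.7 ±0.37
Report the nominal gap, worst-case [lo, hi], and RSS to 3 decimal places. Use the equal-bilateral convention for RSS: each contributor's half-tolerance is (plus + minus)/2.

nominal=-96.550 wc=[-98.072,-95.155] rss=0.696

Stack each dimension's contribution:
  -A: nom -3.400 → Σnom=-3.400; wc +0.130/-0.130 → slack +0.130/-0.130; half-tol=0.130, Σhalf²=0.016900
  -B: nom -35.230 → Σnom=-38.630; wc +0.360/-0.360 → slack +0.490/-0.490; half-tol=0.360, Σhalf²=0.146500
  -C: nom -43.220 → Σnom=-81.850; wc +0.405/-0.405 → slack +0.895/-0.895; half-tol=0.405, Σhalf²=0.310525
  -D: nom -41.400 → Σnom=-123.250; wc +0.130/-0.257 → slack +1.025/-1.152; half-tol=0.194, Σhalf²=0.347967
  +E: nom +26.700 → Σnom=-96.550; wc +0.370/-0.370 → slack +1.395/-1.522; half-tol=0.370, Σhalf²=0.484867
Nominal = -96.550. Worst-case = [-96.550 - 1.522, -96.550 + 1.395] = [-98.072, -95.155]. RSS = √0.484867 = 0.696.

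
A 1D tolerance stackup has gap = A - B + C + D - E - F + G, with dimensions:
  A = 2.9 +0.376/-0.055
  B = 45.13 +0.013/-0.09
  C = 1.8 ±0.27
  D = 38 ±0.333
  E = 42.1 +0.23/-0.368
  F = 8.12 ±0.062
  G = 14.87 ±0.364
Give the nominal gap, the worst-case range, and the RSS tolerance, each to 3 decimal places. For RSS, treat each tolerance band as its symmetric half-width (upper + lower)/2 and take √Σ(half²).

nominal=-37.780 wc=[-39.107,-35.917] rss=0.677

Stack each dimension's contribution:
  +A: nom +2.900 → Σnom=2.900; wc +0.376/-0.055 → slack +0.376/-0.055; half-tol=0.215, Σhalf²=0.046440
  -B: nom -45.130 → Σnom=-42.230; wc +0.090/-0.013 → slack +0.466/-0.068; half-tol=0.051, Σhalf²=0.049092
  +C: nom +1.800 → Σnom=-40.430; wc +0.270/-0.270 → slack +0.736/-0.338; half-tol=0.270, Σhalf²=0.121993
  +D: nom +38.000 → Σnom=-2.430; wc +0.333/-0.333 → slack +1.069/-0.671; half-tol=0.333, Σhalf²=0.232882
  -E: nom -42.100 → Σnom=-44.530; wc +0.368/-0.230 → slack +1.437/-0.901; half-tol=0.299, Σhalf²=0.322283
  -F: nom -8.120 → Σnom=-52.650; wc +0.062/-0.062 → slack +1.499/-0.963; half-tol=0.062, Σhalf²=0.326127
  +G: nom +14.870 → Σnom=-37.780; wc +0.364/-0.364 → slack +1.863/-1.327; half-tol=0.364, Σhalf²=0.458623
Nominal = -37.780. Worst-case = [-37.780 - 1.327, -37.780 + 1.863] = [-39.107, -35.917]. RSS = √0.458623 = 0.677.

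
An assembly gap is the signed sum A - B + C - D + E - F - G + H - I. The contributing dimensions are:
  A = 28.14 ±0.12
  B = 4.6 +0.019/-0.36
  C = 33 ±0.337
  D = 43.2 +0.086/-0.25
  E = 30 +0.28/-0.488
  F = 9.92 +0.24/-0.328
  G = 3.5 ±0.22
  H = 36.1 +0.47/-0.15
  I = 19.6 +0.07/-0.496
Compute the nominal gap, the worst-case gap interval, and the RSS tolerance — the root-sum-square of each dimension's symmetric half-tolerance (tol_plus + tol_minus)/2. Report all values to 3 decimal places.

Stack each dimension's contribution:
  +A: nom +28.140 → Σnom=28.140; wc +0.120/-0.120 → slack +0.120/-0.120; half-tol=0.120, Σhalf²=0.014400
  -B: nom -4.600 → Σnom=23.540; wc +0.360/-0.019 → slack +0.480/-0.139; half-tol=0.190, Σhalf²=0.050310
  +C: nom +33.000 → Σnom=56.540; wc +0.337/-0.337 → slack +0.817/-0.476; half-tol=0.337, Σhalf²=0.163879
  -D: nom -43.200 → Σnom=13.340; wc +0.250/-0.086 → slack +1.067/-0.562; half-tol=0.168, Σhalf²=0.192103
  +E: nom +30.000 → Σnom=43.340; wc +0.280/-0.488 → slack +1.347/-1.050; half-tol=0.384, Σhalf²=0.339559
  -F: nom -9.920 → Σnom=33.420; wc +0.328/-0.240 → slack +1.675/-1.290; half-tol=0.284, Σhalf²=0.420215
  -G: nom -3.500 → Σnom=29.920; wc +0.220/-0.220 → slack +1.895/-1.510; half-tol=0.220, Σhalf²=0.468615
  +H: nom +36.100 → Σnom=66.020; wc +0.470/-0.150 → slack +2.365/-1.660; half-tol=0.310, Σhalf²=0.564715
  -I: nom -19.600 → Σnom=46.420; wc +0.496/-0.070 → slack +2.861/-1.730; half-tol=0.283, Σhalf²=0.644804
Nominal = 46.420. Worst-case = [46.420 - 1.730, 46.420 + 2.861] = [44.690, 49.281]. RSS = √0.644804 = 0.803.

nominal=46.420 wc=[44.690,49.281] rss=0.803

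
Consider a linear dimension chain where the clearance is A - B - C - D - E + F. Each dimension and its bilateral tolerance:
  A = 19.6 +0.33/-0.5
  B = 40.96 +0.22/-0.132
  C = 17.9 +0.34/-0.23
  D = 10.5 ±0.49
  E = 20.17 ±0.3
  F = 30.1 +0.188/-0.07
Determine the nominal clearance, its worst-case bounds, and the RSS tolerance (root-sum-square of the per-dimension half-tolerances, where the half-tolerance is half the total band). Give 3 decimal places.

Stack each dimension's contribution:
  +A: nom +19.600 → Σnom=19.600; wc +0.330/-0.500 → slack +0.330/-0.500; half-tol=0.415, Σhalf²=0.172225
  -B: nom -40.960 → Σnom=-21.360; wc +0.132/-0.220 → slack +0.462/-0.720; half-tol=0.176, Σhalf²=0.203201
  -C: nom -17.900 → Σnom=-39.260; wc +0.230/-0.340 → slack +0.692/-1.060; half-tol=0.285, Σhalf²=0.284426
  -D: nom -10.500 → Σnom=-49.760; wc +0.490/-0.490 → slack +1.182/-1.550; half-tol=0.490, Σhalf²=0.524526
  -E: nom -20.170 → Σnom=-69.930; wc +0.300/-0.300 → slack +1.482/-1.850; half-tol=0.300, Σhalf²=0.614526
  +F: nom +30.100 → Σnom=-39.830; wc +0.188/-0.070 → slack +1.670/-1.920; half-tol=0.129, Σhalf²=0.631167
Nominal = -39.830. Worst-case = [-39.830 - 1.920, -39.830 + 1.670] = [-41.750, -38.160]. RSS = √0.631167 = 0.794.

nominal=-39.830 wc=[-41.750,-38.160] rss=0.794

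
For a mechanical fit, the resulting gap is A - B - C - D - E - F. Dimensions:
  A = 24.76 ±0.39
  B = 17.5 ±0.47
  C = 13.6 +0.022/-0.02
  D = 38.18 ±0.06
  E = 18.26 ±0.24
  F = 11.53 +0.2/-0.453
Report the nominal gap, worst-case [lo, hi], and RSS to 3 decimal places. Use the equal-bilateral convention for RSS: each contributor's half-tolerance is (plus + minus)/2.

Stack each dimension's contribution:
  +A: nom +24.760 → Σnom=24.760; wc +0.390/-0.390 → slack +0.390/-0.390; half-tol=0.390, Σhalf²=0.152100
  -B: nom -17.500 → Σnom=7.260; wc +0.470/-0.470 → slack +0.860/-0.860; half-tol=0.470, Σhalf²=0.373000
  -C: nom -13.600 → Σnom=-6.340; wc +0.020/-0.022 → slack +0.880/-0.882; half-tol=0.021, Σhalf²=0.373441
  -D: nom -38.180 → Σnom=-44.520; wc +0.060/-0.060 → slack +0.940/-0.942; half-tol=0.060, Σhalf²=0.377041
  -E: nom -18.260 → Σnom=-62.780; wc +0.240/-0.240 → slack +1.180/-1.182; half-tol=0.240, Σhalf²=0.434641
  -F: nom -11.530 → Σnom=-74.310; wc +0.453/-0.200 → slack +1.633/-1.382; half-tol=0.327, Σhalf²=0.541243
Nominal = -74.310. Worst-case = [-74.310 - 1.382, -74.310 + 1.633] = [-75.692, -72.677]. RSS = √0.541243 = 0.736.

nominal=-74.310 wc=[-75.692,-72.677] rss=0.736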